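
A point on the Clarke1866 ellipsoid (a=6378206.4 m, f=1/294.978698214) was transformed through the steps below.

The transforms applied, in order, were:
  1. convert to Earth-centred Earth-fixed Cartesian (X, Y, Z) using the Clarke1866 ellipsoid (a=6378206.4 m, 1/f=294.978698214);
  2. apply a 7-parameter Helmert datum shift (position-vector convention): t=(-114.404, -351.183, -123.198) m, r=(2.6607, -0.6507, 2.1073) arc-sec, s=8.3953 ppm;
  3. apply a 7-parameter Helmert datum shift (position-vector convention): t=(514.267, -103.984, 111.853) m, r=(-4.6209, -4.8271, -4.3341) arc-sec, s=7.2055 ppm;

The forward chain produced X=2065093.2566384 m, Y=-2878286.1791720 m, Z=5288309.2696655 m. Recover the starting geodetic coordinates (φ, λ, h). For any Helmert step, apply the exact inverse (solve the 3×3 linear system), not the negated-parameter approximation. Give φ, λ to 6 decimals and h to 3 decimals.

start: X=2065093.2566, Y=-2878286.1792, Z=5288309.2697 m
→ Helmert⁻¹: X=2064748.3450, Y=-2878236.5383, Z=5288046.5123
→ Helmert⁻¹: X=2064832.6953, Y=-2877814.0758, Z=5288155.9231
→ geod (Bowring, a=6378206.400): φ=56.36596100°, λ=-54.34054600°, h=1485.5240 m

φ=56.365961°, λ=-54.340546°, h=1485.524 m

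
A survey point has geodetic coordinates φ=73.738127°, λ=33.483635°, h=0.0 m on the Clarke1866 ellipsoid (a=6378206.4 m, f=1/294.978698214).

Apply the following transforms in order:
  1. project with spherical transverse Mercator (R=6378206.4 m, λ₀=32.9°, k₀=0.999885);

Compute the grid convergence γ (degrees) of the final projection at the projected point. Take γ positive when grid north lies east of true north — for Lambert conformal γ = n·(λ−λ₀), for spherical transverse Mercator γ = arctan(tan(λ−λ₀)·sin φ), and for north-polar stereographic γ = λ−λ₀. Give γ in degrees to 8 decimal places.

0.56028636

start: φ=73.738127°, λ=33.483635°, h=0.000 m
→ into tm (λ₀=32.9°): φ=73.73812700°, λ−λ₀=0.58363500°
convergence γ = 0.56028636°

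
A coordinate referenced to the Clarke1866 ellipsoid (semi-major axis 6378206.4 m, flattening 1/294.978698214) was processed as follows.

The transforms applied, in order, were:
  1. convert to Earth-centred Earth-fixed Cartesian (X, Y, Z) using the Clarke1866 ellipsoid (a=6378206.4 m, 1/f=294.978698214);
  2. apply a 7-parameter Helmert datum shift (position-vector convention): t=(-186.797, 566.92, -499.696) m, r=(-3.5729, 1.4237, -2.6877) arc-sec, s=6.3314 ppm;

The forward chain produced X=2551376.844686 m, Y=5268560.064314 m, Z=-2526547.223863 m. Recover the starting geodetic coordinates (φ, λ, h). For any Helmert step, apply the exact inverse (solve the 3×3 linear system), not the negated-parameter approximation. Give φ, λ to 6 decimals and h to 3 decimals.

start: X=2551376.8447, Y=5268560.0643, Z=-2526547.2239 m
→ Helmert⁻¹: X=2551496.2772, Y=5268036.7914, Z=-2525922.6709
→ geod (Bowring, a=6378206.400): φ=-23.48355500°, λ=64.15745400°, h=359.8990 m

φ=-23.483555°, λ=64.157454°, h=359.899 m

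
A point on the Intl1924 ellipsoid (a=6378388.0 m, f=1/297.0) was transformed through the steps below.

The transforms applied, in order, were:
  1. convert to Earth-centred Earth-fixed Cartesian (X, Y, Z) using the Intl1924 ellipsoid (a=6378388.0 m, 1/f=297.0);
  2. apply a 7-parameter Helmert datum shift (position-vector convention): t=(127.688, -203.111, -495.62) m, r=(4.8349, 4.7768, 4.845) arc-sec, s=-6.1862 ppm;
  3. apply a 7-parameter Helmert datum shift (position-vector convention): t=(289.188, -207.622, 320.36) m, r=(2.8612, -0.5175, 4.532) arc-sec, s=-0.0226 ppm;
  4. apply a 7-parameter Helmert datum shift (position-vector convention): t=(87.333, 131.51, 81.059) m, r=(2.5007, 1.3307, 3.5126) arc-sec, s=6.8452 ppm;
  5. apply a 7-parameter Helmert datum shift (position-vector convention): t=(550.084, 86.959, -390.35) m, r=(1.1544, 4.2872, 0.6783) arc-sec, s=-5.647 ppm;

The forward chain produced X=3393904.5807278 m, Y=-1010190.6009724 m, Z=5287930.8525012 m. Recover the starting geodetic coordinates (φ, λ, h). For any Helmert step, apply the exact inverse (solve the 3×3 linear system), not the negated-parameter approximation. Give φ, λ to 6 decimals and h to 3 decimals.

start: X=3393904.5807, Y=-1010190.6010, Z=5287930.8525 m
→ Helmert⁻¹: X=3393260.4173, Y=-1010264.8261, Z=5288427.2486
→ Helmert⁻¹: X=3393098.5338, Y=-1010383.0883, Z=5288344.1300
→ Helmert⁻¹: X=3392800.4943, Y=-1010176.6820, Z=5288029.3899
→ Helmert⁻¹: X=3392547.5937, Y=-1009935.5397, Z=5288659.9658
→ geod (Bowring, a=6378388.000): φ=56.38414400°, λ=-16.57786700°, h=371.0750 m

φ=56.384144°, λ=-16.577867°, h=371.075 m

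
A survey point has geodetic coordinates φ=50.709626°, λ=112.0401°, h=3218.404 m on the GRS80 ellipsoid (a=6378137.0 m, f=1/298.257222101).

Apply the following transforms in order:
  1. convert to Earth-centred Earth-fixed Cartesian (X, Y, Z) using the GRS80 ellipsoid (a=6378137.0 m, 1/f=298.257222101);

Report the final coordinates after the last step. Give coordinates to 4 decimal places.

X=-1519454.6200 m, Y=3753217.1871 m, Z=4915643.1571 m

start: φ=50.709626°, λ=112.040100°, h=3218.404 m
→ ECEF (a=6378137.000, f=1/298.257222101): X=-1519454.6200, Y=3753217.1871, Z=4915643.1571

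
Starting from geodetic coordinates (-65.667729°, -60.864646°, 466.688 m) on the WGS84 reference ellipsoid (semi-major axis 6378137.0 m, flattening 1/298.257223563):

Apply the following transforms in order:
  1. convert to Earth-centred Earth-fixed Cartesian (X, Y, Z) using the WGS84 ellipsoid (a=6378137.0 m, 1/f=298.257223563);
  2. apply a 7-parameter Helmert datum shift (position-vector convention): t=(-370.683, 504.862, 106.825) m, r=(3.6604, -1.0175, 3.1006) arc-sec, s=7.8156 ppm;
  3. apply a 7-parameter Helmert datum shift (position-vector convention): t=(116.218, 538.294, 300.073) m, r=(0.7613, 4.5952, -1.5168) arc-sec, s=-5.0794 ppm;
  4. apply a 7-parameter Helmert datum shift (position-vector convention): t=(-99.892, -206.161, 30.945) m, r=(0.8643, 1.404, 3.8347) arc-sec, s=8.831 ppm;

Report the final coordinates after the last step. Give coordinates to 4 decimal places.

start: φ=-65.667729°, λ=-60.864646°, h=466.688 m
→ ECEF (a=6378137.000, f=1/298.257223563): X=1283154.9269, Y=-2302030.5799, Z=-5789205.1897
→ Helmert 7p (PV): X=1282857.4355, Y=-2301421.6842, Z=-5789178.1334
→ Helmert 7p (PV): X=1282821.2420, Y=-2300859.7669, Z=-5788885.7286
→ Helmert 7p (PV): X=1282736.0506, Y=-2301038.1404, Z=-5788924.2785

X=1282736.0506 m, Y=-2301038.1404 m, Z=-5788924.2785 m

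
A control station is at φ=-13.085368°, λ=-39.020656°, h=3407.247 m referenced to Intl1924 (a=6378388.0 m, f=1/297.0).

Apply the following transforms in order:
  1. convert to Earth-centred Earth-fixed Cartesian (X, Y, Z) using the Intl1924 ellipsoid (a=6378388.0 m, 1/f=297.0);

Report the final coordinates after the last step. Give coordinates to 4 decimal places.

X=4830226.1129 m, Y=-3914324.0987 m, Z=-1435393.9455 m

start: φ=-13.085368°, λ=-39.020656°, h=3407.247 m
→ ECEF (a=6378388.000, f=1/297.0): X=4830226.1129, Y=-3914324.0987, Z=-1435393.9455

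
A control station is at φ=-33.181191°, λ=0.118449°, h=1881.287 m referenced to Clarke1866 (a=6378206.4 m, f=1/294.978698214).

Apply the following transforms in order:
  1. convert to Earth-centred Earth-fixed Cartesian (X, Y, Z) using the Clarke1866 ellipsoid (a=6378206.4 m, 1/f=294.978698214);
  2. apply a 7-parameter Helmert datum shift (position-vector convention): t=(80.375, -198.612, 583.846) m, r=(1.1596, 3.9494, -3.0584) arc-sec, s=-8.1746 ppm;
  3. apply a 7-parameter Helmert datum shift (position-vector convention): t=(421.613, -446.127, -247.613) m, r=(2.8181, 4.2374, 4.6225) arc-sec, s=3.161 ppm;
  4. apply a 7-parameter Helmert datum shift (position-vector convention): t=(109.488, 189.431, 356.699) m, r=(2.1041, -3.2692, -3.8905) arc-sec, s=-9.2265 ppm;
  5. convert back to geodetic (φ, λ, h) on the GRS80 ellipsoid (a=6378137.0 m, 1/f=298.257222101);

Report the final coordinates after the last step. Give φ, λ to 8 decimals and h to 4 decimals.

φ=-33.17235839°, λ=0.11400808°, h=1921.1437 m

start: φ=-33.181191°, λ=0.118449°, h=1881.287 m
→ ECEF (a=6378206.400, f=1/294.978698214): X=5345184.3508, Y=11050.2492, Z=-3471641.0583
→ Helmert 7p (PV): X=5345154.7231, Y=10791.8087, Z=-3471131.1155
→ Helmert 7p (PV): X=5345521.6809, Y=10512.9284, Z=-3471499.3618
→ Helmert 7p (PV): X=5345637.0679, Y=10636.8501, Z=-3471025.8026
→ geod (Bowring, a=6378137.000): φ=-33.17235839°, λ=0.11400808°, h=1921.1437 m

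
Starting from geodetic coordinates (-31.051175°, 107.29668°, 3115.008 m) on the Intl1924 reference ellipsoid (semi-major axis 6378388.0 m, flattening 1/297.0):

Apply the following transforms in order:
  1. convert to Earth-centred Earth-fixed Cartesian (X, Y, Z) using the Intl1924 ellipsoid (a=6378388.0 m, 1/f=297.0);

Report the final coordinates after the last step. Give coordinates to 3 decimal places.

start: φ=-31.051175°, λ=107.296680°, h=3115.008 m
→ ECEF (a=6378388.000, f=1/297.0): X=-1626924.0374, Y=5224517.9505, Z=-3272410.1994

X=-1626924.037 m, Y=5224517.951 m, Z=-3272410.199 m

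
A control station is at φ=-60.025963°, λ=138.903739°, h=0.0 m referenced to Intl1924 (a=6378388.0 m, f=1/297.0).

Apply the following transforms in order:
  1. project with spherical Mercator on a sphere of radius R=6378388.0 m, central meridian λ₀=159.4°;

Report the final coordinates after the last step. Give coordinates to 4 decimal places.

start: φ=-60.025963°, λ=138.903739°, h=0.000 m
→ merc (R=6378388.0, λ₀=159.4°): E=-2281723.1272, N=-8405851.3195

E=-2281723.1272 m, N=-8405851.3195 m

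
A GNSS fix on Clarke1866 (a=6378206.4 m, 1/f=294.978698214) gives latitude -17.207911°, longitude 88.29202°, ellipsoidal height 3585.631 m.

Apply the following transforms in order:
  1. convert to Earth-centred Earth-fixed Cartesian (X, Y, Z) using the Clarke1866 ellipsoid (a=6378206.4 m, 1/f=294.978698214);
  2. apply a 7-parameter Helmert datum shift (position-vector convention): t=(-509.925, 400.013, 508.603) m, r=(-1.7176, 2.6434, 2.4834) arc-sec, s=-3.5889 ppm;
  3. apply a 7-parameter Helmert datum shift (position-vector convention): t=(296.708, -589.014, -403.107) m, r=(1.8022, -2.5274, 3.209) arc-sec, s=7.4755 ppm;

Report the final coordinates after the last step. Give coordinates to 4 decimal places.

start: φ=-17.207911°, λ=88.292020°, h=3585.631 m
→ ECEF (a=6378206.400, f=1/294.978698214): X=181751.6872, Y=6095223.4838, Z=-1875772.4073
→ Helmert 7p (PV): X=181143.6856, Y=6095588.1901, Z=-1875310.1573
→ Helmert 7p (PV): X=181369.8925, Y=6095063.9472, Z=-1875671.8041

X=181369.8925 m, Y=6095063.9472 m, Z=-1875671.8041 m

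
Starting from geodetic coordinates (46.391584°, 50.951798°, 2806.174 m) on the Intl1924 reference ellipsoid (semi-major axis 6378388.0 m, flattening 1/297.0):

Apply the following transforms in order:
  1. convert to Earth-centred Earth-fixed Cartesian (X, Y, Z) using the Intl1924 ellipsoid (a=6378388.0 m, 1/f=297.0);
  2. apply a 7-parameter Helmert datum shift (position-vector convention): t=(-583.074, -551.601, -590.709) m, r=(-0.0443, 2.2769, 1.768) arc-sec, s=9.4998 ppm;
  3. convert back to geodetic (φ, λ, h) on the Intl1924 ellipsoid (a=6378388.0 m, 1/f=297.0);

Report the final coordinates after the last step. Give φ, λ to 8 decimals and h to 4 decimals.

start: φ=46.391584°, λ=50.951798°, h=2806.174 m
→ ECEF (a=6378388.000, f=1/297.0): X=2777585.6810, Y=3424138.5876, Z=4597492.4360
→ Helmert 7p (PV): X=2777050.3942, Y=3423644.3110, Z=4596914.0056
→ geod (Bowring, a=6378388.000): φ=46.39269154°, λ=50.95315401°, h=1890.0040 m

φ=46.39269154°, λ=50.95315401°, h=1890.0040 m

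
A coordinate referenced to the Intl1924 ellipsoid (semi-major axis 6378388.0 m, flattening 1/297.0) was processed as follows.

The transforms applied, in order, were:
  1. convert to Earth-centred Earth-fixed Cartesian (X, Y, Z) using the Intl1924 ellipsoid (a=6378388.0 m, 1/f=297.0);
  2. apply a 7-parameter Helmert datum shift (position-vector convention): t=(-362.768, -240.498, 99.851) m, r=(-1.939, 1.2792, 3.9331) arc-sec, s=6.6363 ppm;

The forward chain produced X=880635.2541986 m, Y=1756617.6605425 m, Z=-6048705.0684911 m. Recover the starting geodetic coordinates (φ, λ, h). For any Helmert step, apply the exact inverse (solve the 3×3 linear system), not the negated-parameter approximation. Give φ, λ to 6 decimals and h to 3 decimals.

start: X=880635.2542, Y=1756617.6605, Z=-6048705.0685 m
→ Helmert⁻¹: X=881063.1891, Y=1756886.5607, Z=-6048742.7983
→ geod (Bowring, a=6378388.000): φ=-72.11260500°, λ=63.36663700°, h=1094.6170 m

φ=-72.112605°, λ=63.366637°, h=1094.617 m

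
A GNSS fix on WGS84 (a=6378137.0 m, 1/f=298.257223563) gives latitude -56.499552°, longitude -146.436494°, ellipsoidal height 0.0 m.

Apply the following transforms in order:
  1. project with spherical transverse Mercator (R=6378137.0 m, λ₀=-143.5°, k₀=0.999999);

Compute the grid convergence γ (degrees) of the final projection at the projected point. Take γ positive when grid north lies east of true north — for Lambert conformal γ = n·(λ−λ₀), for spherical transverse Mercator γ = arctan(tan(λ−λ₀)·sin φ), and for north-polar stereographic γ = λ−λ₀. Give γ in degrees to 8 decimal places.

2.44934116

start: φ=-56.499552°, λ=-146.436494°, h=0.000 m
→ into tm (λ₀=-143.5°): φ=-56.49955200°, λ−λ₀=-2.93649400°
convergence γ = 2.44934116°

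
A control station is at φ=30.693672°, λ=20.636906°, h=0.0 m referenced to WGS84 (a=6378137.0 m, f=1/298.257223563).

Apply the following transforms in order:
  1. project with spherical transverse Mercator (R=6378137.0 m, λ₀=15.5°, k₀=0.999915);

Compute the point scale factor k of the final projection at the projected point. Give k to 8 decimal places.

start: φ=30.693672°, λ=20.636906°, h=0.000 m
→ into tm (λ₀=15.5°): φ=30.69367200°, λ−λ₀=5.13690600°
scale k = 1.00289192

1.00289192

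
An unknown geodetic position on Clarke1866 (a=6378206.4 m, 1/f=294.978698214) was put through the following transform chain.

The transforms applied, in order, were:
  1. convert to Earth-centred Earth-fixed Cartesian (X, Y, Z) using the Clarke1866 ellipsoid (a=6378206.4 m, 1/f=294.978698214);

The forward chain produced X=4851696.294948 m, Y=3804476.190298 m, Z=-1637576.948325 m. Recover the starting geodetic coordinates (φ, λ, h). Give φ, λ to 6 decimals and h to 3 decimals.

φ=-14.971385°, λ=38.101904°, h=2461.442 m

start: X=4851696.2949, Y=3804476.1903, Z=-1637576.9483 m
→ geod (Bowring, a=6378206.400): φ=-14.97138500°, λ=38.10190400°, h=2461.4420 m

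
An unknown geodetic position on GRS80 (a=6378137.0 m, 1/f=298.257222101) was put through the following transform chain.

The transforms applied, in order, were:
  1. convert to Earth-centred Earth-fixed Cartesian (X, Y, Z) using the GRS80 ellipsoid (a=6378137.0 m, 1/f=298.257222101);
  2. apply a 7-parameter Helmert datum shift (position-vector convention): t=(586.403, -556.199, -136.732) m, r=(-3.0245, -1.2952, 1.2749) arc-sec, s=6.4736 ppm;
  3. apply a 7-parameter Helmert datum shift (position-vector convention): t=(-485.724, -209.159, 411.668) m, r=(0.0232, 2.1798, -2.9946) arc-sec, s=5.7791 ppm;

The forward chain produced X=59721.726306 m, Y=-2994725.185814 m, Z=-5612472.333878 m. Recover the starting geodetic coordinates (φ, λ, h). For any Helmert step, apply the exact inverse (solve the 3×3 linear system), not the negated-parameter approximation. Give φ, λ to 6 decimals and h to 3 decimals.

start: X=59721.7263, Y=-2994725.1858, Z=-5612472.3339 m
→ Helmert⁻¹: X=60309.8936, Y=-2994498.4770, Z=-5612850.5905
→ Helmert⁻¹: X=59669.3554, Y=-2993840.9650, Z=-5612721.7982
→ geod (Bowring, a=6378137.000): φ=-62.07922100°, λ=-88.85820600°, h=75.8830 m

φ=-62.079221°, λ=-88.858206°, h=75.883 m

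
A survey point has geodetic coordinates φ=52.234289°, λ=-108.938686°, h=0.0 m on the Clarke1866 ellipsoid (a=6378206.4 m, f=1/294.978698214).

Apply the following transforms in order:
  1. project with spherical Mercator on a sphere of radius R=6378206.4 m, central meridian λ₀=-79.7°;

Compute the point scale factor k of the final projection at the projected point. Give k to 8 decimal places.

start: φ=52.234289°, λ=-108.938686°, h=0.000 m
→ into merc (λ₀=-79.7°): φ=52.23428900°, λ−λ₀=-29.23868600°
scale k = 1.63282882

1.63282882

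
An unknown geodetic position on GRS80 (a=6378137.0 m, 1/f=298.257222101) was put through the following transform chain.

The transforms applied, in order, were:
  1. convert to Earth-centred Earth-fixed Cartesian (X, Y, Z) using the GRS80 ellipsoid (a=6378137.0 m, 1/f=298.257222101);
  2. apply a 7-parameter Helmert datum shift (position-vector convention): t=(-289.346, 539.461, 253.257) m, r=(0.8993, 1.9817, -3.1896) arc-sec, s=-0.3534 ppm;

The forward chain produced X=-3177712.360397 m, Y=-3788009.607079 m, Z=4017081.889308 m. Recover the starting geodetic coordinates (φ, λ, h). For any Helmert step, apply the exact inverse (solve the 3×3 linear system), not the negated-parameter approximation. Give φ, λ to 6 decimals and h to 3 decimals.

φ=39.277511°, λ=-129.985854°, h=952.760 m

start: X=-3177712.3604, Y=-3788009.6071, Z=4017081.8893 m
→ Helmert⁻¹: X=-3177404.1439, Y=-3788582.0281, Z=4016816.0427
→ geod (Bowring, a=6378137.000): φ=39.27751100°, λ=-129.98585400°, h=952.7600 m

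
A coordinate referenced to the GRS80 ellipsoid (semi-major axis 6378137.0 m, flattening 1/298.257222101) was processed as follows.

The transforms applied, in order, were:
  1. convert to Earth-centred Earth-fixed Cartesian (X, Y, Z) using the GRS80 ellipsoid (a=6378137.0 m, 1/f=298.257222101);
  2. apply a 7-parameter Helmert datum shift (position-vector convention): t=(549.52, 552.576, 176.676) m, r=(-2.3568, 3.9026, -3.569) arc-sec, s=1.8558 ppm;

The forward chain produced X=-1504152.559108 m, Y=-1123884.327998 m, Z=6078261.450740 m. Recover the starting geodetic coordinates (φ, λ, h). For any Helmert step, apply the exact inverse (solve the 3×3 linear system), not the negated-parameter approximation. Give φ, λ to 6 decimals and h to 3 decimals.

start: X=-1504152.5591, Y=-1123884.3280, Z=6078261.4507 m
→ Helmert⁻¹: X=-1504794.8274, Y=-1124530.3029, Z=6078032.1748
→ geod (Bowring, a=6378137.000): φ=72.93324400°, λ=-143.22930800°, h=3109.1750 m

φ=72.933244°, λ=-143.229308°, h=3109.175 m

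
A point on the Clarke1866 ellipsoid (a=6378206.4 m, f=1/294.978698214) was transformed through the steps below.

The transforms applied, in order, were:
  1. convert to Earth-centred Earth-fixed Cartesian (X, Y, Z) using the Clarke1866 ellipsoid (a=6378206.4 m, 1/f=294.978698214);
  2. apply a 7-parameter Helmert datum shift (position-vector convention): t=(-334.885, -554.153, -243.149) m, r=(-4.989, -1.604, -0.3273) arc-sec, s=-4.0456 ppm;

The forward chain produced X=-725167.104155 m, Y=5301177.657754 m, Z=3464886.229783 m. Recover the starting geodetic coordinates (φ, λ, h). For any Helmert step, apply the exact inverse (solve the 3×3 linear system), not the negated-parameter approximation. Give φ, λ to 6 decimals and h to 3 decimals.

start: X=-725167.1042, Y=5301177.6578, Z=3464886.2298 m
→ Helmert⁻¹: X=-724816.6168, Y=5301668.2935, Z=3465277.2672
→ geod (Bowring, a=6378206.400): φ=33.10463400°, λ=97.78491900°, h=3249.8100 m

φ=33.104634°, λ=97.784919°, h=3249.810 m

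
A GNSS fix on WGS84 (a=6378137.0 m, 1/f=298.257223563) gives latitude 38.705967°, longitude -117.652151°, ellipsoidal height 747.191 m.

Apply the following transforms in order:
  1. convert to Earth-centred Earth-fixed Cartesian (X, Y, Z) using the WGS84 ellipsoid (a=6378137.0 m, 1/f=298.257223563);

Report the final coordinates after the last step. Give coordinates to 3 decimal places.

start: φ=38.705967°, λ=-117.652151°, h=747.191 m
→ ECEF (a=6378137.000, f=1/298.257223563): X=-2313266.3876, Y=-4415077.9969, Z=3967364.5372

X=-2313266.388 m, Y=-4415077.997 m, Z=3967364.537 m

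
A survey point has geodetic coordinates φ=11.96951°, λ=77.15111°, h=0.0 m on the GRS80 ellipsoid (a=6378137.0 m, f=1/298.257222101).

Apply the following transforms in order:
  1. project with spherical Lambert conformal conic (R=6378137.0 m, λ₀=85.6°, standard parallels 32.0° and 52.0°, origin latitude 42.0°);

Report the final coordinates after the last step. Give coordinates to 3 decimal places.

start: φ=11.969510°, λ=77.151110°, h=0.000 m
→ lcc (R=6378137.0, λ₀=85.6°): E=-1027917.1866, N=-3390150.8211

E=-1027917.187 m, N=-3390150.821 m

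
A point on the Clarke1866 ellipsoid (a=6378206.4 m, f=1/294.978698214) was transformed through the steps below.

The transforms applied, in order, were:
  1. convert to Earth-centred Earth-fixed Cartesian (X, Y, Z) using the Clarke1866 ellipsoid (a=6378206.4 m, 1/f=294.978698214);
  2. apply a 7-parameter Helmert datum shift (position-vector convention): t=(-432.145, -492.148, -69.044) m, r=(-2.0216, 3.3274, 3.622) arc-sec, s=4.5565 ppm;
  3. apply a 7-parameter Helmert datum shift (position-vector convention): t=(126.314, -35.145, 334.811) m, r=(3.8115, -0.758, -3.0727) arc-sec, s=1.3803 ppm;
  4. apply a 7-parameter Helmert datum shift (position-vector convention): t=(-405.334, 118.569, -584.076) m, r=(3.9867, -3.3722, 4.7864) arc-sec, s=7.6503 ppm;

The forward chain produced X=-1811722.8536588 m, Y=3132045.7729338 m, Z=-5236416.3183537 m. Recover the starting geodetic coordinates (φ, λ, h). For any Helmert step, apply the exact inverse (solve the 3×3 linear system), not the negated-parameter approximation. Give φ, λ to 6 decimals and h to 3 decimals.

φ=-55.537453°, λ=120.034082°, h=1015.002 m

start: X=-1811722.8537, Y=3132045.7729, Z=-5236416.3184 m
→ Helmert⁻¹: X=-1811316.5877, Y=3131844.0774, Z=-5235823.1065
→ Helmert⁻¹: X=-1811506.2971, Y=3131751.1557, Z=-5236201.9035
→ Helmert⁻¹: X=-1810926.4295, Y=3132312.1505, Z=-5236107.5147
→ geod (Bowring, a=6378206.400): φ=-55.53745300°, λ=120.03408200°, h=1015.0020 m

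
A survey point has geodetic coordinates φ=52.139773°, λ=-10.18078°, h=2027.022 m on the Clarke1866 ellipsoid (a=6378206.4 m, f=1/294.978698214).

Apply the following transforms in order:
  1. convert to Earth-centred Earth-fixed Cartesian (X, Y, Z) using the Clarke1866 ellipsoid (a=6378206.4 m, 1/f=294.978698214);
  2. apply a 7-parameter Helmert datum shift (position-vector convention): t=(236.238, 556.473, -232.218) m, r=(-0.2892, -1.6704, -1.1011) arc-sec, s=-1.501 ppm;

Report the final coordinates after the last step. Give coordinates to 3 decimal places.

start: φ=52.139773°, λ=-10.180780°, h=2027.022 m
→ ECEF (a=6378206.400, f=1/294.978698214): X=3862286.6352, Y=-693597.5752, Z=5013759.9646
→ Helmert 7p (PV): X=3862472.7703, Y=-693053.6493, Z=5013552.4714

X=3862472.770 m, Y=-693053.649 m, Z=5013552.471 m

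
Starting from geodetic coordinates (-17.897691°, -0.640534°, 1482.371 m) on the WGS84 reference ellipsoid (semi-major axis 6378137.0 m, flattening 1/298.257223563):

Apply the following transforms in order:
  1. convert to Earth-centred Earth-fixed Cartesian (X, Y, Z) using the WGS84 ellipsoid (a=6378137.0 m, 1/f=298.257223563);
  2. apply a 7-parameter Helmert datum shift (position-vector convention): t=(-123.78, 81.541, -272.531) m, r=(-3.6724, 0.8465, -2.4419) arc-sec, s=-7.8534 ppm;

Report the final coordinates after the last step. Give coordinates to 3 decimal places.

start: φ=-17.897691°, λ=-0.640534°, h=1482.371 m
→ ECEF (a=6378137.000, f=1/298.257223563): X=6072429.2396, Y=-67889.1093, Z=-1948067.5885
→ Helmert 7p (PV): X=6072248.9720, Y=-67913.6078, Z=-1948348.5326

X=6072248.972 m, Y=-67913.608 m, Z=-1948348.533 m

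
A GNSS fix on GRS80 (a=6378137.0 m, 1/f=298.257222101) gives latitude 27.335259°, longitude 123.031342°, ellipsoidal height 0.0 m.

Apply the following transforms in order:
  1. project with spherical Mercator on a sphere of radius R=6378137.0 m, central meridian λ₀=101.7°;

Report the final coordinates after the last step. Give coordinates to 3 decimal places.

E=2374594.129 m, N=3165420.735 m

start: φ=27.335259°, λ=123.031342°, h=0.000 m
→ merc (R=6378137.0, λ₀=101.7°): E=2374594.1294, N=3165420.7353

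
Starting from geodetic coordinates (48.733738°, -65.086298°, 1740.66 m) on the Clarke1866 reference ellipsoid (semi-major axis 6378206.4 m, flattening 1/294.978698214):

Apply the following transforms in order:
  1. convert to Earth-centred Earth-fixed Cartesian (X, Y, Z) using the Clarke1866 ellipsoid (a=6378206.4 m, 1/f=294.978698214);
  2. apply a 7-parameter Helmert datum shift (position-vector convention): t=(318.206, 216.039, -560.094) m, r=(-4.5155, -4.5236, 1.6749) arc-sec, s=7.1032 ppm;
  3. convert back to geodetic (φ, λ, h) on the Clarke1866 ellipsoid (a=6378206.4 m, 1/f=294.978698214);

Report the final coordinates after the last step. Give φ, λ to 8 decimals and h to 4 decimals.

φ=48.73249909°, λ=-65.08136564°, h=1324.7108 m

start: φ=48.733738°, λ=-65.086298°, h=1740.660 m
→ ECEF (a=6378206.400, f=1/294.978698214): X=1776009.6910, Y=-3823690.6895, Z=4772184.8218
→ Helmert 7p (PV): X=1776266.9018, Y=-3823382.9171, Z=4771781.2835
→ geod (Bowring, a=6378206.400): φ=48.73249909°, λ=-65.08136564°, h=1324.7108 m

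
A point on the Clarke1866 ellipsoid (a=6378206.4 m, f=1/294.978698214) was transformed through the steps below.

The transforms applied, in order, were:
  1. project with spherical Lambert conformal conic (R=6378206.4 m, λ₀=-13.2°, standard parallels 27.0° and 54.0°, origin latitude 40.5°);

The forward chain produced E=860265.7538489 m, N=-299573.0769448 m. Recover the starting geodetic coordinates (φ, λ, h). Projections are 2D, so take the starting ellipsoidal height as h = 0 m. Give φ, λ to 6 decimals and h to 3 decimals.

φ=37.279727°, λ=-3.209157°, h=0.000 m

start: E=860265.7538, N=-299573.0769 m
→ lcc⁻¹: φ=37.27972700°, λ=-3.20915700°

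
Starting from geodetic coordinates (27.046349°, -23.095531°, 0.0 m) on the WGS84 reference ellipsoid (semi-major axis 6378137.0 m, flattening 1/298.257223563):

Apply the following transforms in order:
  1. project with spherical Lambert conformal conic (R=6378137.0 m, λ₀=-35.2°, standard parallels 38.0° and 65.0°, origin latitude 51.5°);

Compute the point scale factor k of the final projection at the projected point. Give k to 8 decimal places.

1.05890462

start: φ=27.046349°, λ=-23.095531°, h=0.000 m
→ into lcc (λ₀=-35.2°): φ=27.04634900°, λ−λ₀=12.10446900°
scale k = 1.05890462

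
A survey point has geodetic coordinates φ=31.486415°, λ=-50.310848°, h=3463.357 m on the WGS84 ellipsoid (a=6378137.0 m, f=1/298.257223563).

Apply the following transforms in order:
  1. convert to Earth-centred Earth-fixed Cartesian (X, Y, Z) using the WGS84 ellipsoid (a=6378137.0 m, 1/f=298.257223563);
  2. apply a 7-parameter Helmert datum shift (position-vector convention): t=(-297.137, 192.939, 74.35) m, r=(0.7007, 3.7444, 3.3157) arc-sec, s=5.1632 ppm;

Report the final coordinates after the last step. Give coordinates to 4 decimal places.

start: φ=31.486415°, λ=-50.310848°, h=3463.357 m
→ ECEF (a=6378137.000, f=1/298.257223563): X=3478557.1172, Y=-4191556.8037, Z=3313811.5105
→ Helmert 7p (PV): X=3478405.4773, Y=-4191340.8459, Z=3313825.5834

X=3478405.4773 m, Y=-4191340.8459 m, Z=3313825.5834 m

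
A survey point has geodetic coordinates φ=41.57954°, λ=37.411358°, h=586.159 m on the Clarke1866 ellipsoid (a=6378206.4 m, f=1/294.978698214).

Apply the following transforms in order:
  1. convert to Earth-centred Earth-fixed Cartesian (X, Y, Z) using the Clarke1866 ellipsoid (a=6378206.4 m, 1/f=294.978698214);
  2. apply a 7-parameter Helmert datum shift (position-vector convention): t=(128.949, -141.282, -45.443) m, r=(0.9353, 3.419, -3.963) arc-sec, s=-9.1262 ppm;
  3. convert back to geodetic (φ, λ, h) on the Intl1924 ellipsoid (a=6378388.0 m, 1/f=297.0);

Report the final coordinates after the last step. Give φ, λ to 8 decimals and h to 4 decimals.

start: φ=41.579540°, λ=37.411358°, h=586.159 m
→ ECEF (a=6378206.400, f=1/294.978698214): X=3795684.7322, Y=2903212.5579, Z=4210973.5384
→ Helmert 7p (PV): X=3795904.6200, Y=2902952.7598, Z=4210839.9138
→ geod (Bowring, a=6378388.000): φ=41.57723008°, λ=37.40728212°, h=264.0509 m

φ=41.57723008°, λ=37.40728212°, h=264.0509 m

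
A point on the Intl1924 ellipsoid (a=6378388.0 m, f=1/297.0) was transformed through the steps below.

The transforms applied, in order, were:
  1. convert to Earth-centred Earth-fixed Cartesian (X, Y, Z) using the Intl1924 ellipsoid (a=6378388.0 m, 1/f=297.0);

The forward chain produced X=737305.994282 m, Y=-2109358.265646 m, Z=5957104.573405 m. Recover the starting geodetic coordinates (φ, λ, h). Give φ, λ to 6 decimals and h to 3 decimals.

φ=69.565682°, λ=-70.733415°, h=2848.732 m

start: X=737305.9943, Y=-2109358.2656, Z=5957104.5734 m
→ geod (Bowring, a=6378388.000): φ=69.56568200°, λ=-70.73341500°, h=2848.7320 m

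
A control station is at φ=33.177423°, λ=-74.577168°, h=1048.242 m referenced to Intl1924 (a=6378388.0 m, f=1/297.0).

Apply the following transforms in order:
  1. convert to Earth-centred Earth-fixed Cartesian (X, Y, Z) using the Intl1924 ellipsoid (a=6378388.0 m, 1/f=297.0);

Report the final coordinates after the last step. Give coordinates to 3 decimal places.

X=1421408.941 m, Y=-5152372.144 m, Z=3471070.871 m

start: φ=33.177423°, λ=-74.577168°, h=1048.242 m
→ ECEF (a=6378388.000, f=1/297.0): X=1421408.9413, Y=-5152372.1444, Z=3471070.8705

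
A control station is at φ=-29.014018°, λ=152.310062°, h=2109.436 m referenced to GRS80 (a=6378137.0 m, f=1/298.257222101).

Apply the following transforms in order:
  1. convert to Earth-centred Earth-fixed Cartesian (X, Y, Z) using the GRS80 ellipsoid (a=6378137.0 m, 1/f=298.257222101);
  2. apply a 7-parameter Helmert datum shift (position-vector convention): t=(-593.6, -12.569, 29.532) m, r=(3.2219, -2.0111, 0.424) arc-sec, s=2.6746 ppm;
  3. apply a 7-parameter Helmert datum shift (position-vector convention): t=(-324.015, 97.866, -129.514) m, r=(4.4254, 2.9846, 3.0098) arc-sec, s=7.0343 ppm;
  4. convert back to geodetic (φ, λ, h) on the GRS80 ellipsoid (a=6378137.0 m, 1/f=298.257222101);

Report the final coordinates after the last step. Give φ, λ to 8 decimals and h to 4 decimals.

start: φ=-29.014018°, λ=152.310062°, h=2109.436 m
→ ECEF (a=6378137.000, f=1/298.257222101): X=-4944431.3366, Y=2594776.9316, Z=-3076283.1289
→ Helmert 7p (PV): X=-4945013.5007, Y=2594809.1911, Z=-3076269.5024
→ Helmert 7p (PV): X=-4945454.6771, Y=2594919.1536, Z=-3076293.4303
→ geod (Bowring, a=6378137.000): φ=-29.00984665°, λ=152.31364855°, h=2964.6762 m

φ=-29.00984665°, λ=152.31364855°, h=2964.6762 m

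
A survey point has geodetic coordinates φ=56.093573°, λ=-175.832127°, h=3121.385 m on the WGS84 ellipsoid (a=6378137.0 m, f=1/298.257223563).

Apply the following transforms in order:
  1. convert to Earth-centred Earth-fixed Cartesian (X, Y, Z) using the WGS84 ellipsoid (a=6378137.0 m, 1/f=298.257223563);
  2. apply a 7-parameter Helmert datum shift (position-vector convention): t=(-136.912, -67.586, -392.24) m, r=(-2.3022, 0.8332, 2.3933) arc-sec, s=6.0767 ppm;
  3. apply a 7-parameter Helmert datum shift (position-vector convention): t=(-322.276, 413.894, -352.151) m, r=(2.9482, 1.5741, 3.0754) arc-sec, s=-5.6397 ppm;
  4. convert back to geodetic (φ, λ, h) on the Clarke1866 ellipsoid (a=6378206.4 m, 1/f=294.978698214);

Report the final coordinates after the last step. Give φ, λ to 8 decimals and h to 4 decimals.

φ=56.08925290°, λ=-175.83635363°, h=2842.3537 m

start: φ=56.093573°, λ=-175.832127°, h=3121.385 m
→ ECEF (a=6378137.000, f=1/298.257223563): X=-3558505.6598, Y=-259314.3106, Z=5272851.8185
→ Helmert 7p (PV): X=-3558639.8873, Y=-259365.9094, Z=5272508.8889
→ Helmert 7p (PV): X=-3558897.9898, Y=-259078.9726, Z=5272150.4528
→ geod (Bowring, a=6378206.400): φ=56.08925290°, λ=-175.83635363°, h=2842.3537 m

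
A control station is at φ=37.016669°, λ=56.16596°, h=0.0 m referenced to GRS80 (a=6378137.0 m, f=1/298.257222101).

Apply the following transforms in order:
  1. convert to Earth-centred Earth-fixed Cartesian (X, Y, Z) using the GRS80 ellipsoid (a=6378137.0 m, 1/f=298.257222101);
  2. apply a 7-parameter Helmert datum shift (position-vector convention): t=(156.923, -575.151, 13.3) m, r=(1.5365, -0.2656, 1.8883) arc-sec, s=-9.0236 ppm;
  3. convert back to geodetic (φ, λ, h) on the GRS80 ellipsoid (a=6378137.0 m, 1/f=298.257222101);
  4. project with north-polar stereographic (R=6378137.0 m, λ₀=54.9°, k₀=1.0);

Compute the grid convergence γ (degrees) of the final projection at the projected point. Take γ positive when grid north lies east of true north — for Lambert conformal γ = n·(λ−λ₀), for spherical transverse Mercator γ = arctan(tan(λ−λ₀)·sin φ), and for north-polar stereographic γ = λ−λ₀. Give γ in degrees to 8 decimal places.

1.26128880

start: φ=37.016669°, λ=56.165960°, h=0.000 m
→ ECEF (a=6378137.000, f=1/298.257222101): X=2839001.1689, Y=4235403.8363, Z=3818870.3853
→ Helmert 7p (PV): X=2839088.7828, Y=4234788.0097, Z=3818884.4309
→ geod (Bowring, a=6378137.000): φ=37.01928053°, λ=56.16128880°, h=-361.0163 m
→ into stereo (λ₀=54.9°): φ=37.01928053°, λ−λ₀=1.26128880°
convergence γ = 1.26128880°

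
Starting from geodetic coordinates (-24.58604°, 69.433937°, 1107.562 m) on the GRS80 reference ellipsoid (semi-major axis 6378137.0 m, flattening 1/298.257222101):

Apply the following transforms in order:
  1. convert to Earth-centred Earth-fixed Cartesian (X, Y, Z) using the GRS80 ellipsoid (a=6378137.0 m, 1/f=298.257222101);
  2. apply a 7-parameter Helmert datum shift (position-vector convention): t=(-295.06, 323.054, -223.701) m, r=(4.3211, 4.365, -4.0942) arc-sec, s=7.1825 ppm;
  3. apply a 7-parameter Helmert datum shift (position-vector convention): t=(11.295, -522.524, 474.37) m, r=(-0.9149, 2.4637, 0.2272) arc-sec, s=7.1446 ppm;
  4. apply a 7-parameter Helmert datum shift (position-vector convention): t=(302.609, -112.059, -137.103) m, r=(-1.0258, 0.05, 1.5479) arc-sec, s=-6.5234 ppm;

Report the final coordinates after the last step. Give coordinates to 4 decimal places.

start: φ=-24.586040°, λ=69.433937°, h=1107.562 m
→ ECEF (a=6378137.000, f=1/298.257222101): X=2038958.3605, Y=5434332.0465, Z=-2637907.5460
→ Helmert 7p (PV): X=2038729.9894, Y=5434708.9232, Z=-2638079.4966
→ Helmert 7p (PV): X=2038718.3536, Y=5434215.7723, Z=-2637672.4322
→ Helmert 7p (PV): X=2038966.2434, Y=5434070.4454, Z=-2637819.8482

X=2038966.2434 m, Y=5434070.4454 m, Z=-2637819.8482 m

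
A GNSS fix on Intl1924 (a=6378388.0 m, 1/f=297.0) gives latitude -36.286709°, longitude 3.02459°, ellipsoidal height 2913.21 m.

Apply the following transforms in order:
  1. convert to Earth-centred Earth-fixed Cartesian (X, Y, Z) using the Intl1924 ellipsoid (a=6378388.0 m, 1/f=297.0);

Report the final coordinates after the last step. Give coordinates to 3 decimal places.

start: φ=-36.286709°, λ=3.024590°, h=2913.210 m
→ ECEF (a=6378388.000, f=1/297.0): X=5142637.4096, Y=271727.4171, Z=-3755666.1772

X=5142637.410 m, Y=271727.417 m, Z=-3755666.177 m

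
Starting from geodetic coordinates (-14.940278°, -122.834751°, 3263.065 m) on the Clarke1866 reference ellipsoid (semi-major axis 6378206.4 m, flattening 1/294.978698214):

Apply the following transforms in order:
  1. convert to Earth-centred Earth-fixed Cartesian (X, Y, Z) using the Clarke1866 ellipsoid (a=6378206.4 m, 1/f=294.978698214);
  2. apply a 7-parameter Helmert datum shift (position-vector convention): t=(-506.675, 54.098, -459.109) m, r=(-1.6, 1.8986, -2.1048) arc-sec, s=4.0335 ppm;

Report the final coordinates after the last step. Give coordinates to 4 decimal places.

start: φ=-14.940278°, λ=-122.834751°, h=3263.065 m
→ ECEF (a=6378206.400, f=1/294.978698214): X=-3343929.0752, Y=-5181857.2573, Z=-1634457.1728
→ Helmert 7p (PV): X=-3344517.1604, Y=-5181802.6161, Z=-1634851.8986

X=-3344517.1604 m, Y=-5181802.6161 m, Z=-1634851.8986 m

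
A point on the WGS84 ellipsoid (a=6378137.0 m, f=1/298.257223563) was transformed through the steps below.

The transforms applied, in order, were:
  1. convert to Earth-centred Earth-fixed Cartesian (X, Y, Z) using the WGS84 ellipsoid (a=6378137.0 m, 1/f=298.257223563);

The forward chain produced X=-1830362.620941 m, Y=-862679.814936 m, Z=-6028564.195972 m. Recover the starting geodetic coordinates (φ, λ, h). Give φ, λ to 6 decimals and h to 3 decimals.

start: X=-1830362.6209, Y=-862679.8149, Z=-6028564.1960 m
→ geod (Bowring, a=6378137.000): φ=-71.56157600°, λ=-154.76473200°, h=182.5660 m

φ=-71.561576°, λ=-154.764732°, h=182.566 m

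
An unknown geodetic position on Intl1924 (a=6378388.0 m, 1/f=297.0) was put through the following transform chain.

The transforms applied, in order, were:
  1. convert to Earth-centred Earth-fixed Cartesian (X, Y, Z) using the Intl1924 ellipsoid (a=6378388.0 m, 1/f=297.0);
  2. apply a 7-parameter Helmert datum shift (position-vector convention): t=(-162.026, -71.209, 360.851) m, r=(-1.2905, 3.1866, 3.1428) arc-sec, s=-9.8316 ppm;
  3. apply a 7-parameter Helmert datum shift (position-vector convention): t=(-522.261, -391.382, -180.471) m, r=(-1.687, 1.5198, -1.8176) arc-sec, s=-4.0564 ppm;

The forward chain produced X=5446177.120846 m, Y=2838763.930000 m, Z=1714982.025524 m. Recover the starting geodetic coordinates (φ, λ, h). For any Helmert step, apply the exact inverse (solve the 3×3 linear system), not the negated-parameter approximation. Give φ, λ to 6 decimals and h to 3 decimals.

φ=15.700220°, λ=27.530788°, h=568.452 m

start: X=5446177.1208, Y=2838763.9300, Z=1714982.0255 m
→ Helmert⁻¹: X=5446683.8188, Y=2839200.7963, Z=1715232.8075
→ Helmert⁻¹: X=5446916.1617, Y=2839206.1971, Z=1714990.7299
→ geod (Bowring, a=6378388.000): φ=15.70022000°, λ=27.53078800°, h=568.4520 m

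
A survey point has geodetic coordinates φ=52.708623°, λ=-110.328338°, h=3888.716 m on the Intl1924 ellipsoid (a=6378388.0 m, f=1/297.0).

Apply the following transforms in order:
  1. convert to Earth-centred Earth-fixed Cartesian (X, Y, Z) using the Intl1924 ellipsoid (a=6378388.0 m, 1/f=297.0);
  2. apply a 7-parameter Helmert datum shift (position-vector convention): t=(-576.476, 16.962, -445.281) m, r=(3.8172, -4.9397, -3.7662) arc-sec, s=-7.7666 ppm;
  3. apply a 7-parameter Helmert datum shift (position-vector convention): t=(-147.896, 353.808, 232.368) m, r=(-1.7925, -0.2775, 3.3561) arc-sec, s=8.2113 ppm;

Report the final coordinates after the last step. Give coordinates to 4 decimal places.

X=-1347057.1307 m, Y=-3633397.1249 m, Z=5053877.2727 m

start: φ=52.708623°, λ=-110.328338°, h=3888.716 m
→ ECEF (a=6378388.000, f=1/297.0): X=-1346197.0940, Y=-3633719.3269, Z=5054157.6616
→ Helmert 7p (PV): X=-1346950.5001, Y=-3633743.0963, Z=5053573.6419
→ Helmert 7p (PV): X=-1347057.1307, Y=-3633397.1249, Z=5053877.2727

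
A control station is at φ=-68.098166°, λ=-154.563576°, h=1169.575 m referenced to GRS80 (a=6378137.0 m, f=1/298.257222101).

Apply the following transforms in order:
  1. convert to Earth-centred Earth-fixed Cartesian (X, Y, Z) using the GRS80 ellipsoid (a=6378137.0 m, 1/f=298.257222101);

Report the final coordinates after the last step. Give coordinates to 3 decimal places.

X=-2155138.691 m, Y=-1025014.563 m, Z=-5896271.068 m

start: φ=-68.098166°, λ=-154.563576°, h=1169.575 m
→ ECEF (a=6378137.000, f=1/298.257222101): X=-2155138.6906, Y=-1025014.5630, Z=-5896271.0676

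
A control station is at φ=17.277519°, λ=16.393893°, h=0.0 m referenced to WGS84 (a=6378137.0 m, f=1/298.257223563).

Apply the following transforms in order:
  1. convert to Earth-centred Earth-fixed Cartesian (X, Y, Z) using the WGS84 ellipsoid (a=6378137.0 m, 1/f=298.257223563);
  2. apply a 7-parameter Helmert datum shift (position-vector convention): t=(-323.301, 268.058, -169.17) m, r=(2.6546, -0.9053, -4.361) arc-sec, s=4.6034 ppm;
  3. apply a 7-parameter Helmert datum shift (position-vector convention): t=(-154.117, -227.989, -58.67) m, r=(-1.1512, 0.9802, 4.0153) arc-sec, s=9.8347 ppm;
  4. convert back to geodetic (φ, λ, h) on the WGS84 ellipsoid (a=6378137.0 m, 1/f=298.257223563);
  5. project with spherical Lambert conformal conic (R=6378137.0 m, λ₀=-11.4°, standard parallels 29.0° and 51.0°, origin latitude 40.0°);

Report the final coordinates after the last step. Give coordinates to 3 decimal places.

E=3075143.674 m, N=-2061691.437 m

start: φ=17.277519°, λ=16.393893°, h=0.000 m
→ ECEF (a=6378137.000, f=1/298.257223563): X=5844456.3271, Y=1719440.1555, Z=1882182.7651
→ Helmert 7p (PV): X=5844188.0233, Y=1719568.3369, Z=1882070.0402
→ Helmert 7p (PV): X=5844066.8514, Y=1719481.5320, Z=1881992.5098
→ geod (Bowring, a=6378137.000): φ=17.27684880°, λ=16.39530024°, h=-402.1341 m
→ lcc (R=6378137.0, λ₀=-11.4°): E=3075143.6741, N=-2061691.4375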